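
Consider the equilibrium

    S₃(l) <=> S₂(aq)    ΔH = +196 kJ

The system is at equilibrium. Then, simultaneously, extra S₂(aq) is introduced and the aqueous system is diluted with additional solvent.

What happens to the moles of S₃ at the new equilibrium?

cannot be determined

Adding S₂ (aq), a product, drives the reaction to the left.
Dilution lowers every aqueous concentration by the same factor. Δn_aq = 1 − 0 = +1, so the system shifts toward the side with more dissolved moles — to the right.
The two effects oppose each other, so the net shift — and hence the change in S₃ — cannot be determined from the given information.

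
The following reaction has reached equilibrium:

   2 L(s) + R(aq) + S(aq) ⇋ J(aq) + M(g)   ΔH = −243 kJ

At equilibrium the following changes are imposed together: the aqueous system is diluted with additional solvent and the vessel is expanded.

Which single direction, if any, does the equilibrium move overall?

cannot be determined

Dilution lowers every aqueous concentration by the same factor. Δn_aq = 1 − 2 = -1, so the system shifts toward the side with more dissolved moles — to the left.
Gas moles: reactants 0, products 1 (Δn_gas = +1). Expansion shifts the system toward the side with more moles of gas — to the right.
The individual effects push in opposite directions; without quantitative information the net direction cannot be determined.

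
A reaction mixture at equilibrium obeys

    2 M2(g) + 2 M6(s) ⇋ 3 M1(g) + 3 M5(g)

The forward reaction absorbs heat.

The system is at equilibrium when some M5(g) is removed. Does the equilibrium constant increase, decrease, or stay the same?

unchanged

The equilibrium constant depends only on temperature. This perturbation may move the position of equilibrium, but since T is unchanged, K itself is unchanged.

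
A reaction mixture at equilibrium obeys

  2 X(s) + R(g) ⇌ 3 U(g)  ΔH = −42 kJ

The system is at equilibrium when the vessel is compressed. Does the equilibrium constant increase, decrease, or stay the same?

The equilibrium constant depends only on temperature. This perturbation may move the position of equilibrium, but since T is unchanged, K itself is unchanged.

unchanged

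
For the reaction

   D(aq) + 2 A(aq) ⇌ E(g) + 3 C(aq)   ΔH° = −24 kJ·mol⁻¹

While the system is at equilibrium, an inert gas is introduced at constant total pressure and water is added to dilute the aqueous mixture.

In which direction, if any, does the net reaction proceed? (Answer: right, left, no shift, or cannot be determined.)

right

Adding inert gas at constant total pressure expands the volume and lowers every reacting partial pressure. With Δn_gas = 1 − 0 = +1, Q moves away from K toward the side with fewer gas moles, so the system shifts toward the side with more gas moles — to the right.
Dilution scales every aqueous concentration by the same factor. Δn_aq = 3 − 3 = 0, so Q is unchanged — no shift.
Only the nonzero effect(s) matter; the net shift is to the right.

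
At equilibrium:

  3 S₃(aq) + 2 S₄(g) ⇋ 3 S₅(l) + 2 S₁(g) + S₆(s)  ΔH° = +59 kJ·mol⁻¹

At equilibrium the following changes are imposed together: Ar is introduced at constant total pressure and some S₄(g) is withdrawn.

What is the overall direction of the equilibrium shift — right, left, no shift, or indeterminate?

Adding inert gas at constant total pressure expands the volume, scaling every reacting partial pressure by the same factor. Δn_gas = 2 − 2 = 0, so Q is unchanged — no shift.
Removing S₄ (g), a reactant, drives the reaction to the left.
Only the nonzero effect(s) matter; the net shift is to the left.

left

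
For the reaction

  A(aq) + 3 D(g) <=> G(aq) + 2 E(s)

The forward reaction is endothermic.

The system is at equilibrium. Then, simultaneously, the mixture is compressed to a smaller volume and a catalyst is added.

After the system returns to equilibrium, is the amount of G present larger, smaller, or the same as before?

increases

Gas moles: reactants 3, products 0 (Δn_gas = -3). Compression shifts the system toward the side with fewer moles of gas — to the right.
A catalyst speeds both forward and reverse rates equally; it changes neither Q nor K — no shift from this change.
The net shift is to the right. G is a product, so its amount increases.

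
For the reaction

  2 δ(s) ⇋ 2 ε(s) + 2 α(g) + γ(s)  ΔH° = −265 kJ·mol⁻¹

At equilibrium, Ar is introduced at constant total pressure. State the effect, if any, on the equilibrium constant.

The equilibrium constant depends only on temperature. This perturbation may move the position of equilibrium, but since T is unchanged, K itself is unchanged.

unchanged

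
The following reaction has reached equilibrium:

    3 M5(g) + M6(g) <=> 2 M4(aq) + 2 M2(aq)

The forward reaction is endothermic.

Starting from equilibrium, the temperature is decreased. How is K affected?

decreases

K depends on temperature via the van 't Hoff relation. The forward reaction is endothermic, so lowering T decreases K.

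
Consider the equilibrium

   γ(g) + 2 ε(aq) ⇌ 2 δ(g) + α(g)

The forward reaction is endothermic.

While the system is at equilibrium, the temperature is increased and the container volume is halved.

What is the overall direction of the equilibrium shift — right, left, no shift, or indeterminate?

cannot be determined

The forward reaction is endothermic. Raising T favours the endothermic direction — shift to the right.
Gas moles: reactants 1, products 3 (Δn_gas = +2). Compression shifts the system toward the side with fewer moles of gas — to the left.
The individual effects push in opposite directions; without quantitative information the net direction cannot be determined.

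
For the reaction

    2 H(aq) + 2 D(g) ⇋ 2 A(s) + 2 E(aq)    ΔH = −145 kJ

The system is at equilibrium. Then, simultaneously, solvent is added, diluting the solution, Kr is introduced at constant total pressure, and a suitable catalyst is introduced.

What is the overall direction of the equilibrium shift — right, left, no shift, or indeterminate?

left

Dilution scales every aqueous concentration by the same factor. Δn_aq = 2 − 2 = 0, so Q is unchanged — no shift.
Adding inert gas at constant total pressure expands the volume and lowers every reacting partial pressure. With Δn_gas = 0 − 2 = -2, Q moves away from K toward the side with fewer gas moles, so the system shifts toward the side with more gas moles — to the left.
A catalyst speeds both forward and reverse rates equally; it changes neither Q nor K — no shift from this change.
Only the nonzero effect(s) matter; the net shift is to the left.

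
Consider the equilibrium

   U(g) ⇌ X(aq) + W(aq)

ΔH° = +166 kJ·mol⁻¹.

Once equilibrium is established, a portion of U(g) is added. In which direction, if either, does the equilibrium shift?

right

Adding U (g), a reactant, drives the reaction to the right.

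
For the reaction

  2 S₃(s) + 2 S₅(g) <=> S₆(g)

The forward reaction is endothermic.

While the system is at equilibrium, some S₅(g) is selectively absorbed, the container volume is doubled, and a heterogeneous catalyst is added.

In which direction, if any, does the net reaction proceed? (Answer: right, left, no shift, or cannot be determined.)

left

Removing S₅ (g), a reactant, drives the reaction to the left.
Gas moles: reactants 2, products 1 (Δn_gas = -1). Expansion shifts the system toward the side with more moles of gas — to the left.
A catalyst speeds both forward and reverse rates equally; it changes neither Q nor K — no shift from this change.
Only the nonzero effect(s) matter; the net shift is to the left.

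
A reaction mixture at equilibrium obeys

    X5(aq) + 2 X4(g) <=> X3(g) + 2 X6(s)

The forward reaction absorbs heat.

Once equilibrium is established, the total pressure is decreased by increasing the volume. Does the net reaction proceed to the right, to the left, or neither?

left

Gas moles: reactants 2, products 1 (Δn_gas = -1). Expansion shifts the system toward the side with more moles of gas — to the left.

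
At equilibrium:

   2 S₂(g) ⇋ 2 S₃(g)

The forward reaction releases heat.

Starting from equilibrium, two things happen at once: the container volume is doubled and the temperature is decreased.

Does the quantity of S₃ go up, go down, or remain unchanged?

Gas moles: reactants 2, products 2. Δn_gas = 0, so a volume change leaves Q equal to K — no shift from this change.
The forward reaction is exothermic. Lowering T favours the exothermic direction — shift to the right.
The net shift is to the right. S₃ is a product, so its amount increases.

increases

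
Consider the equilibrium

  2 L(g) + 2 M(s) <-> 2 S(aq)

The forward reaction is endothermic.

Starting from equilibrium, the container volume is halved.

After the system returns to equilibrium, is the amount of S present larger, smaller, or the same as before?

Gas moles: reactants 2, products 0 (Δn_gas = -2). Compression shifts the system toward the side with fewer moles of gas — to the right.
The net shift is to the right. S is a product, so its amount increases.

increases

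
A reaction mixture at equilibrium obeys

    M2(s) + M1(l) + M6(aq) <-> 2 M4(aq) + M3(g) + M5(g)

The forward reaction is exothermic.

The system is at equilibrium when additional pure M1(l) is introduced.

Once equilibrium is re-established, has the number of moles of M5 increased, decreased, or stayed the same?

M1 is a pure liquid; its activity is 1 regardless of amount, so Q is unaffected — no shift from this change.
No net shift occurs, so the amount of M5 is unchanged.

unchanged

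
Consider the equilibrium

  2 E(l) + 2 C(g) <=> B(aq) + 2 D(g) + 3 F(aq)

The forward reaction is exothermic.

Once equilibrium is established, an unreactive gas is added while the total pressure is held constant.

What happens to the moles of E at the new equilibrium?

Adding inert gas at constant total pressure expands the volume, scaling every reacting partial pressure by the same factor. Δn_gas = 2 − 2 = 0, so Q is unchanged — no shift.
No net shift occurs, so the amount of E is unchanged.

unchanged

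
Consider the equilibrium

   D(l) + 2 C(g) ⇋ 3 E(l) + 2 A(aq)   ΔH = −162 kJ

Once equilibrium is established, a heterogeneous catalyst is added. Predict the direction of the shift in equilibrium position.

A catalyst speeds both forward and reverse rates equally; it changes neither Q nor K — no shift from this change.

no shift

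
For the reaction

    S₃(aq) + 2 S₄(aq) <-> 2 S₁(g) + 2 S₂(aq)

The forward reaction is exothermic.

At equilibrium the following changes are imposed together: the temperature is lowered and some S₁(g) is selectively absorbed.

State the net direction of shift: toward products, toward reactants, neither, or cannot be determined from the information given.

right

The forward reaction is exothermic. Lowering T favours the exothermic direction — shift to the right.
Removing S₁ (g), a product, drives the reaction to the right.
All effects act in the same direction — net shift to the right.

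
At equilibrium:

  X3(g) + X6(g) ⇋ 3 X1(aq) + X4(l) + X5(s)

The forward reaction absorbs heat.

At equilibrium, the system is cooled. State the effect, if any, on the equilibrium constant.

decreases

K depends on temperature via the van 't Hoff relation. The forward reaction is endothermic, so lowering T decreases K.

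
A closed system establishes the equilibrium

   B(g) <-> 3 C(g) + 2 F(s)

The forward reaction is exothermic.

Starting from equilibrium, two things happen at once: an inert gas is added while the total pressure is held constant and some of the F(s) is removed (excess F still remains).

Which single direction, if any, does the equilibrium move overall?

right

Adding inert gas at constant total pressure expands the volume and lowers every reacting partial pressure. With Δn_gas = 3 − 1 = +2, Q moves away from K toward the side with fewer gas moles, so the system shifts toward the side with more gas moles — to the right.
F is a pure solid; its activity is 1 regardless of amount, so Q is unaffected — no shift from this change.
Only the nonzero effect(s) matter; the net shift is to the right.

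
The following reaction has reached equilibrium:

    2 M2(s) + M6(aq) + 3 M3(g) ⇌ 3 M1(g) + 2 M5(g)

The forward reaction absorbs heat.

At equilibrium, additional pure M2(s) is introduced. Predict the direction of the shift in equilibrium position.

no shift

M2 is a pure solid; its activity is 1 regardless of amount, so Q is unaffected — no shift from this change.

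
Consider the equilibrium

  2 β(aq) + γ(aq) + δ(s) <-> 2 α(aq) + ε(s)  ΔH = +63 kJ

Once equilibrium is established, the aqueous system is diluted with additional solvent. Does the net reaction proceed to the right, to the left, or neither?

left

Dilution lowers every aqueous concentration by the same factor. Δn_aq = 2 − 3 = -1, so the system shifts toward the side with more dissolved moles — to the left.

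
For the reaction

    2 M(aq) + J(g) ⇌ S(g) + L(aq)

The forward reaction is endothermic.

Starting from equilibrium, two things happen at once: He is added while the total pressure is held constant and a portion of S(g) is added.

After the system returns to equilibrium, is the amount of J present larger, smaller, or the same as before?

increases

Adding inert gas at constant total pressure expands the volume, scaling every reacting partial pressure by the same factor. Δn_gas = 1 − 1 = 0, so Q is unchanged — no shift.
Adding S (g), a product, drives the reaction to the left.
The net shift is to the left. J is a reactant, so its amount increases.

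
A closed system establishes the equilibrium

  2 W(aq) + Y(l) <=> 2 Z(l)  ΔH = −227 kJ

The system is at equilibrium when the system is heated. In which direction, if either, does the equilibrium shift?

left

The forward reaction is exothermic. Raising T favours the endothermic direction — shift to the left.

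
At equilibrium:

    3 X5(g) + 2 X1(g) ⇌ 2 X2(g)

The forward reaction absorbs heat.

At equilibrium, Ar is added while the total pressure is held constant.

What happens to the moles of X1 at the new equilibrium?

increases

Adding inert gas at constant total pressure expands the volume and lowers every reacting partial pressure. With Δn_gas = 2 − 5 = -3, Q moves away from K toward the side with fewer gas moles, so the system shifts toward the side with more gas moles — to the left.
The net shift is to the left. X1 is a reactant, so its amount increases.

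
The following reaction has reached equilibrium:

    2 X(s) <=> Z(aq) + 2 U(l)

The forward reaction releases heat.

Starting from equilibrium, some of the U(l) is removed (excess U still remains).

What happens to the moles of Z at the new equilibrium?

unchanged

U is a pure liquid; its activity is 1 regardless of amount, so Q is unaffected — no shift from this change.
No net shift occurs, so the amount of Z is unchanged.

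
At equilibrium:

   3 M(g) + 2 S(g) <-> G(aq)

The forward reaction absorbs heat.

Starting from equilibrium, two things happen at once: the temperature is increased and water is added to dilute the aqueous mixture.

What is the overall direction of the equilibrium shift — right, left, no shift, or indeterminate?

The forward reaction is endothermic. Raising T favours the endothermic direction — shift to the right.
Dilution lowers every aqueous concentration by the same factor. Δn_aq = 1 − 0 = +1, so the system shifts toward the side with more dissolved moles — to the right.
All effects act in the same direction — net shift to the right.

right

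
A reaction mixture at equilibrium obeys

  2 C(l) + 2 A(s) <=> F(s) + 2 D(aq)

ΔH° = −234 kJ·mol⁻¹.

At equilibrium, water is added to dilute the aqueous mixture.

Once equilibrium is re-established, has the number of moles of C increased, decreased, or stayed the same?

decreases

Dilution lowers every aqueous concentration by the same factor. Δn_aq = 2 − 0 = +2, so the system shifts toward the side with more dissolved moles — to the right.
The net shift is to the right. C is a reactant, so its amount decreases.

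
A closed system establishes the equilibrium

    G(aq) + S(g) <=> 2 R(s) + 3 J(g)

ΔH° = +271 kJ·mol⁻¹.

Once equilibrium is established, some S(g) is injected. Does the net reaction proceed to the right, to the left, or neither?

Adding S (g), a reactant, drives the reaction to the right.

right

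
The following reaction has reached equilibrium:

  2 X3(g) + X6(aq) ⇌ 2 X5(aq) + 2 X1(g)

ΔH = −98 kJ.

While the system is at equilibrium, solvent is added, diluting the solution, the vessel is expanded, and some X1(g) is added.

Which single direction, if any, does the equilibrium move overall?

Dilution lowers every aqueous concentration by the same factor. Δn_aq = 2 − 1 = +1, so the system shifts toward the side with more dissolved moles — to the right.
Gas moles: reactants 2, products 2. Δn_gas = 0, so a volume change leaves Q equal to K — no shift from this change.
Adding X1 (g), a product, drives the reaction to the left.
The individual effects push in opposite directions; without quantitative information the net direction cannot be determined.

cannot be determined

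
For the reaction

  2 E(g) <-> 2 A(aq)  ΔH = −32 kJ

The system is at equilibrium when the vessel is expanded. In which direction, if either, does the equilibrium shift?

Gas moles: reactants 2, products 0 (Δn_gas = -2). Expansion shifts the system toward the side with more moles of gas — to the left.

left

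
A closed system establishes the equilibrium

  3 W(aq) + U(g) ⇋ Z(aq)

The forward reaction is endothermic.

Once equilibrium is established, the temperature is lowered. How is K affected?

K depends on temperature via the van 't Hoff relation. The forward reaction is endothermic, so lowering T decreases K.

decreases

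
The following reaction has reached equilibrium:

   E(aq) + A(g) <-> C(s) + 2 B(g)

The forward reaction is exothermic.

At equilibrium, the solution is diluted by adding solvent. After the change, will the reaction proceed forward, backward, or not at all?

left

Dilution lowers every aqueous concentration by the same factor. Δn_aq = 0 − 1 = -1, so the system shifts toward the side with more dissolved moles — to the left.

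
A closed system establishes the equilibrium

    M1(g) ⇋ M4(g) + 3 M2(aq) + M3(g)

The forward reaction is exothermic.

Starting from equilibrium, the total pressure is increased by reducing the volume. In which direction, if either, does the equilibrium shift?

Gas moles: reactants 1, products 2 (Δn_gas = +1). Compression shifts the system toward the side with fewer moles of gas — to the left.

left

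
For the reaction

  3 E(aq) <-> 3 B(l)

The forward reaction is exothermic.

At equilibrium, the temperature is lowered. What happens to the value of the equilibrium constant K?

K depends on temperature via the van 't Hoff relation. The forward reaction is exothermic, so lowering T increases K.

increases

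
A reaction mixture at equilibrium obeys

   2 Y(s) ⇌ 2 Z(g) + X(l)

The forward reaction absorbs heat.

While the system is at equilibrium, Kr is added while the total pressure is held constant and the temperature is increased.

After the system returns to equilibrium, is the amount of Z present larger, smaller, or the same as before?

Adding inert gas at constant total pressure expands the volume and lowers every reacting partial pressure. With Δn_gas = 2 − 0 = +2, Q moves away from K toward the side with fewer gas moles, so the system shifts toward the side with more gas moles — to the right.
The forward reaction is endothermic. Raising T favours the endothermic direction — shift to the right.
The net shift is to the right. Z is a product, so its amount increases.

increases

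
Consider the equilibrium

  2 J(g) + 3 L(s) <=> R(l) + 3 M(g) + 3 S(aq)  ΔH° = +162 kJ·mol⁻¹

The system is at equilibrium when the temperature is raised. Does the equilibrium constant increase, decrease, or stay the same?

K depends on temperature via the van 't Hoff relation. The forward reaction is endothermic, so raising T increases K.

increases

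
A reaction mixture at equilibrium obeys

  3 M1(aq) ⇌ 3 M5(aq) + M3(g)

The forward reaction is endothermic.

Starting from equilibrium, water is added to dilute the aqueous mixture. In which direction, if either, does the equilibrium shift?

Dilution scales every aqueous concentration by the same factor. Δn_aq = 3 − 3 = 0, so Q is unchanged — no shift.

no shift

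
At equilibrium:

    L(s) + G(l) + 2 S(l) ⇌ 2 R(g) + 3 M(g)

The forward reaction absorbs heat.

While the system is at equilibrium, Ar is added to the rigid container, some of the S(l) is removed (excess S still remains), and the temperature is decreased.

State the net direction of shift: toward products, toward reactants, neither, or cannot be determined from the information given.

At constant volume, adding an inert gas leaves every reacting species' partial pressure unchanged, so Q is unchanged — no shift from this change.
S is a pure liquid; its activity is 1 regardless of amount, so Q is unaffected — no shift from this change.
The forward reaction is endothermic. Lowering T favours the exothermic direction — shift to the left.
Only the nonzero effect(s) matter; the net shift is to the left.

left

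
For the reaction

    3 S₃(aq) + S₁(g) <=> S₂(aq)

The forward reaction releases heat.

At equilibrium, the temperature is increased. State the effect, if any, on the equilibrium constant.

decreases

K depends on temperature via the van 't Hoff relation. The forward reaction is exothermic, so raising T decreases K.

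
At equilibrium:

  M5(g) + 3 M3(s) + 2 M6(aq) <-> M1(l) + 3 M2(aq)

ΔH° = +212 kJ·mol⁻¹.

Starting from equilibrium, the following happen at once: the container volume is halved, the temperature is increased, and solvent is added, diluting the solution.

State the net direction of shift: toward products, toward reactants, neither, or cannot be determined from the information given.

right

Gas moles: reactants 1, products 0 (Δn_gas = -1). Compression shifts the system toward the side with fewer moles of gas — to the right.
The forward reaction is endothermic. Raising T favours the endothermic direction — shift to the right.
Dilution lowers every aqueous concentration by the same factor. Δn_aq = 3 − 2 = +1, so the system shifts toward the side with more dissolved moles — to the right.
All effects act in the same direction — net shift to the right.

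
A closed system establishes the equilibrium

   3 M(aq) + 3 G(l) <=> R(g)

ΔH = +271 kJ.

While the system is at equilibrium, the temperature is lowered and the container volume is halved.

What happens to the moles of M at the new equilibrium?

increases

The forward reaction is endothermic. Lowering T favours the exothermic direction — shift to the left.
Gas moles: reactants 0, products 1 (Δn_gas = +1). Compression shifts the system toward the side with fewer moles of gas — to the left.
The net shift is to the left. M is a reactant, so its amount increases.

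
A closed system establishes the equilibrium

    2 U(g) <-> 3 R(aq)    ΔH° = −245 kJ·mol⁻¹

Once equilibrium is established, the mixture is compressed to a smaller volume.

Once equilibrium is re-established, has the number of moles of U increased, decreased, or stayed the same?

decreases

Gas moles: reactants 2, products 0 (Δn_gas = -2). Compression shifts the system toward the side with fewer moles of gas — to the right.
The net shift is to the right. U is a reactant, so its amount decreases.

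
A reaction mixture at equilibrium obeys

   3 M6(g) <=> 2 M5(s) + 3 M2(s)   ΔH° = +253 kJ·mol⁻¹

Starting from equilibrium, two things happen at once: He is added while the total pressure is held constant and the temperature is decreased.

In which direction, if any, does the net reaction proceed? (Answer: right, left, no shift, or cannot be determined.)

Adding inert gas at constant total pressure expands the volume and lowers every reacting partial pressure. With Δn_gas = 0 − 3 = -3, Q moves away from K toward the side with fewer gas moles, so the system shifts toward the side with more gas moles — to the left.
The forward reaction is endothermic. Lowering T favours the exothermic direction — shift to the left.
All effects act in the same direction — net shift to the left.

left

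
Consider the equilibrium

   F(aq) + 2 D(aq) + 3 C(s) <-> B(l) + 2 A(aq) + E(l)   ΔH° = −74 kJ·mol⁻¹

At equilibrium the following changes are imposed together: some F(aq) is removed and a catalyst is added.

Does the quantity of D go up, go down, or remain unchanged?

increases

Removing F (aq), a reactant, drives the reaction to the left.
A catalyst speeds both forward and reverse rates equally; it changes neither Q nor K — no shift from this change.
The net shift is to the left. D is a reactant, so its amount increases.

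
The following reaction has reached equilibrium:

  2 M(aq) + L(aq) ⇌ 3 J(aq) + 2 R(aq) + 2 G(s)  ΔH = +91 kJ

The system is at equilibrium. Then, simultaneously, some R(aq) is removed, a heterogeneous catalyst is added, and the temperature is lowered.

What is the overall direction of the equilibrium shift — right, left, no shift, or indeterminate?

cannot be determined

Removing R (aq), a product, drives the reaction to the right.
A catalyst speeds both forward and reverse rates equally; it changes neither Q nor K — no shift from this change.
The forward reaction is endothermic. Lowering T favours the exothermic direction — shift to the left.
The individual effects push in opposite directions; without quantitative information the net direction cannot be determined.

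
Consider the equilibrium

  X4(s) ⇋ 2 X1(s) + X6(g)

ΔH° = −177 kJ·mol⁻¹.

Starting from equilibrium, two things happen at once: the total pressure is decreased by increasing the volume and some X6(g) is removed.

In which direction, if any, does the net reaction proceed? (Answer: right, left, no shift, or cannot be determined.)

right

Gas moles: reactants 0, products 1 (Δn_gas = +1). Expansion shifts the system toward the side with more moles of gas — to the right.
Removing X6 (g), a product, drives the reaction to the right.
All effects act in the same direction — net shift to the right.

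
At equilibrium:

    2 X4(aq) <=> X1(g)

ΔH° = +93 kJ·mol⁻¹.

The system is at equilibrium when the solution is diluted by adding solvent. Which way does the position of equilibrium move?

left

Dilution lowers every aqueous concentration by the same factor. Δn_aq = 0 − 2 = -2, so the system shifts toward the side with more dissolved moles — to the left.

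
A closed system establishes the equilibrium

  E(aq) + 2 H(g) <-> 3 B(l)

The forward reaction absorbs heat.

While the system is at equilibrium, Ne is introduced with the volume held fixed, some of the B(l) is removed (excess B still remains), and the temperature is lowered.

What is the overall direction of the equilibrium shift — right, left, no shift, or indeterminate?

left

At constant volume, adding an inert gas leaves every reacting species' partial pressure unchanged, so Q is unchanged — no shift from this change.
B is a pure liquid; its activity is 1 regardless of amount, so Q is unaffected — no shift from this change.
The forward reaction is endothermic. Lowering T favours the exothermic direction — shift to the left.
Only the nonzero effect(s) matter; the net shift is to the left.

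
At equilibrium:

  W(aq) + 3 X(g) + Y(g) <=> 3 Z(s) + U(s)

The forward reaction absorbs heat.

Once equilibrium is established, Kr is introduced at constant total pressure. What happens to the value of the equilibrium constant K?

unchanged

The equilibrium constant depends only on temperature. This perturbation may move the position of equilibrium, but since T is unchanged, K itself is unchanged.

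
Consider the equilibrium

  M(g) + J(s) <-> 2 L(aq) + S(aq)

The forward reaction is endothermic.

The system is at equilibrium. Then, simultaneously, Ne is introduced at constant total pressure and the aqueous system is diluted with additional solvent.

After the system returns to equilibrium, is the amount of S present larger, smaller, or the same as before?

Adding inert gas at constant total pressure expands the volume and lowers every reacting partial pressure. With Δn_gas = 0 − 1 = -1, Q moves away from K toward the side with fewer gas moles, so the system shifts toward the side with more gas moles — to the left.
Dilution lowers every aqueous concentration by the same factor. Δn_aq = 3 − 0 = +3, so the system shifts toward the side with more dissolved moles — to the right.
The two effects oppose each other, so the net shift — and hence the change in S — cannot be determined from the given information.

cannot be determined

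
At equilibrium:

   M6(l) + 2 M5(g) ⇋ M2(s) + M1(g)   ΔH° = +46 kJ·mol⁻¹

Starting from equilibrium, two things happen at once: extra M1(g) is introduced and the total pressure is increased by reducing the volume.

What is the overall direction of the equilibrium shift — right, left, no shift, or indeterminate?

Adding M1 (g), a product, drives the reaction to the left.
Gas moles: reactants 2, products 1 (Δn_gas = -1). Compression shifts the system toward the side with fewer moles of gas — to the right.
The individual effects push in opposite directions; without quantitative information the net direction cannot be determined.

cannot be determined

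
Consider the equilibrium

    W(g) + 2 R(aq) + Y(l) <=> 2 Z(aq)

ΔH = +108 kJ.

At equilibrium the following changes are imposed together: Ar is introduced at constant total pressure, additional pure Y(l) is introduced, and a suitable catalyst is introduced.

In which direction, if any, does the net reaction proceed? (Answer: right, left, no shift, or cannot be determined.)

Adding inert gas at constant total pressure expands the volume and lowers every reacting partial pressure. With Δn_gas = 0 − 1 = -1, Q moves away from K toward the side with fewer gas moles, so the system shifts toward the side with more gas moles — to the left.
Y is a pure liquid; its activity is 1 regardless of amount, so Q is unaffected — no shift from this change.
A catalyst speeds both forward and reverse rates equally; it changes neither Q nor K — no shift from this change.
Only the nonzero effect(s) matter; the net shift is to the left.

left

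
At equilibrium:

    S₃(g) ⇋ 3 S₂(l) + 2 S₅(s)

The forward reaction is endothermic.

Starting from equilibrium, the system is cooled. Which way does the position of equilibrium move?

left

The forward reaction is endothermic. Lowering T favours the exothermic direction — shift to the left.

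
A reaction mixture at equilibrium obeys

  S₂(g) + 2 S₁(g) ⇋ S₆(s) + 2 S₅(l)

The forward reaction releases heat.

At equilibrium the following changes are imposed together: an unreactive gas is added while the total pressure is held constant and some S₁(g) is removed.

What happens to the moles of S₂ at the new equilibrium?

increases

Adding inert gas at constant total pressure expands the volume and lowers every reacting partial pressure. With Δn_gas = 0 − 3 = -3, Q moves away from K toward the side with fewer gas moles, so the system shifts toward the side with more gas moles — to the left.
Removing S₁ (g), a reactant, drives the reaction to the left.
The net shift is to the left. S₂ is a reactant, so its amount increases.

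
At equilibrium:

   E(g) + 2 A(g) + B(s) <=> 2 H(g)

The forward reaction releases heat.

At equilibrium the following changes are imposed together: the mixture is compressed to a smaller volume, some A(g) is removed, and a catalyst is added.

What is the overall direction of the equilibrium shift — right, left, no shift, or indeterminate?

cannot be determined

Gas moles: reactants 3, products 2 (Δn_gas = -1). Compression shifts the system toward the side with fewer moles of gas — to the right.
Removing A (g), a reactant, drives the reaction to the left.
A catalyst speeds both forward and reverse rates equally; it changes neither Q nor K — no shift from this change.
The individual effects push in opposite directions; without quantitative information the net direction cannot be determined.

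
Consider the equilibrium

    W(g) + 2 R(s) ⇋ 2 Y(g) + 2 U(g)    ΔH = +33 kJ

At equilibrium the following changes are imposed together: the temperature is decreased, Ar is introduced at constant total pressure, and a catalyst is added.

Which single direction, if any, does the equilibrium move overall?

The forward reaction is endothermic. Lowering T favours the exothermic direction — shift to the left.
Adding inert gas at constant total pressure expands the volume and lowers every reacting partial pressure. With Δn_gas = 4 − 1 = +3, Q moves away from K toward the side with fewer gas moles, so the system shifts toward the side with more gas moles — to the right.
A catalyst speeds both forward and reverse rates equally; it changes neither Q nor K — no shift from this change.
The individual effects push in opposite directions; without quantitative information the net direction cannot be determined.

cannot be determined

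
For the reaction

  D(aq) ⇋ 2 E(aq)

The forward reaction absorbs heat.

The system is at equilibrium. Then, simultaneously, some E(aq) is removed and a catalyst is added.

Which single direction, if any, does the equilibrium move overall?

Removing E (aq), a product, drives the reaction to the right.
A catalyst speeds both forward and reverse rates equally; it changes neither Q nor K — no shift from this change.
Only the nonzero effect(s) matter; the net shift is to the right.

right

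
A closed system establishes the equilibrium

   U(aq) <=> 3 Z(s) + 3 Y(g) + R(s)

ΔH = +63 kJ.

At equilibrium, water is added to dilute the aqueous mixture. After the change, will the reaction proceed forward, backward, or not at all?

left

Dilution lowers every aqueous concentration by the same factor. Δn_aq = 0 − 1 = -1, so the system shifts toward the side with more dissolved moles — to the left.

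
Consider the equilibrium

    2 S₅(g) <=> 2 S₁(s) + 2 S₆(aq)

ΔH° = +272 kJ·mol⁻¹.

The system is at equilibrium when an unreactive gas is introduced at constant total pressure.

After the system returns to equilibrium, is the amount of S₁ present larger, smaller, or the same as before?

Adding inert gas at constant total pressure expands the volume and lowers every reacting partial pressure. With Δn_gas = 0 − 2 = -2, Q moves away from K toward the side with fewer gas moles, so the system shifts toward the side with more gas moles — to the left.
The net shift is to the left. S₁ is a product, so its amount decreases.

decreases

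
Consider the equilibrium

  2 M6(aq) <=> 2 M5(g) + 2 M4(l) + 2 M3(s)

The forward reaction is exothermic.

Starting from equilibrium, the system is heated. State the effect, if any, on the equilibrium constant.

decreases

K depends on temperature via the van 't Hoff relation. The forward reaction is exothermic, so raising T decreases K.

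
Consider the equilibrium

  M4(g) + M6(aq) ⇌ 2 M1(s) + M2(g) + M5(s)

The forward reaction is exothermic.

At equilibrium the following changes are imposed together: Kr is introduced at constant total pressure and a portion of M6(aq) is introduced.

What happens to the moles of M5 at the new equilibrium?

increases

Adding inert gas at constant total pressure expands the volume, scaling every reacting partial pressure by the same factor. Δn_gas = 1 − 1 = 0, so Q is unchanged — no shift.
Adding M6 (aq), a reactant, drives the reaction to the right.
The net shift is to the right. M5 is a product, so its amount increases.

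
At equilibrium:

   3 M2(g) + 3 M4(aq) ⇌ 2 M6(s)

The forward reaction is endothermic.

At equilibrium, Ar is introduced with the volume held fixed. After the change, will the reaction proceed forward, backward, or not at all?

At constant volume, adding an inert gas leaves every reacting species' partial pressure unchanged, so Q is unchanged — no shift from this change.

no shift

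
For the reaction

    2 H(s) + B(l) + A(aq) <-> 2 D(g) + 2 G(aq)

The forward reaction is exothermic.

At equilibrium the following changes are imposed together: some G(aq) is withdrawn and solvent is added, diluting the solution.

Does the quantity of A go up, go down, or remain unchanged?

Removing G (aq), a product, drives the reaction to the right.
Dilution lowers every aqueous concentration by the same factor. Δn_aq = 2 − 1 = +1, so the system shifts toward the side with more dissolved moles — to the right.
The net shift is to the right. A is a reactant, so its amount decreases.

decreases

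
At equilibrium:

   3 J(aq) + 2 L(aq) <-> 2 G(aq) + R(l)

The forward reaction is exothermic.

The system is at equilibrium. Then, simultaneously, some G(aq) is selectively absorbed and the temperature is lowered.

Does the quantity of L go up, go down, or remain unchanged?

decreases

Removing G (aq), a product, drives the reaction to the right.
The forward reaction is exothermic. Lowering T favours the exothermic direction — shift to the right.
The net shift is to the right. L is a reactant, so its amount decreases.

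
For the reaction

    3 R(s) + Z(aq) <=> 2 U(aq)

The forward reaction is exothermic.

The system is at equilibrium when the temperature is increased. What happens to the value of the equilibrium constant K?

K depends on temperature via the van 't Hoff relation. The forward reaction is exothermic, so raising T decreases K.

decreases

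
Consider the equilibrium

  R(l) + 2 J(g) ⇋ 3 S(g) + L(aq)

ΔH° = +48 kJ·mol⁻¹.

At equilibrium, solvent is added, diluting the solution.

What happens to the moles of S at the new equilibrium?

Dilution lowers every aqueous concentration by the same factor. Δn_aq = 1 − 0 = +1, so the system shifts toward the side with more dissolved moles — to the right.
The net shift is to the right. S is a product, so its amount increases.

increases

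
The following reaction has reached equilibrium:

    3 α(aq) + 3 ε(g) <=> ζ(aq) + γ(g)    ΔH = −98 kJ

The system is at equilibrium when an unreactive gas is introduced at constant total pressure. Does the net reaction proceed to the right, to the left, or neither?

left

Adding inert gas at constant total pressure expands the volume and lowers every reacting partial pressure. With Δn_gas = 1 − 3 = -2, Q moves away from K toward the side with fewer gas moles, so the system shifts toward the side with more gas moles — to the left.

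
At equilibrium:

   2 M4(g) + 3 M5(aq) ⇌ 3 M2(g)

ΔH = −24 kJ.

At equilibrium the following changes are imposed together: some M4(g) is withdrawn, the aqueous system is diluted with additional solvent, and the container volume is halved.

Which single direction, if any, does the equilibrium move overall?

left

Removing M4 (g), a reactant, drives the reaction to the left.
Dilution lowers every aqueous concentration by the same factor. Δn_aq = 0 − 3 = -3, so the system shifts toward the side with more dissolved moles — to the left.
Gas moles: reactants 2, products 3 (Δn_gas = +1). Compression shifts the system toward the side with fewer moles of gas — to the left.
All effects act in the same direction — net shift to the left.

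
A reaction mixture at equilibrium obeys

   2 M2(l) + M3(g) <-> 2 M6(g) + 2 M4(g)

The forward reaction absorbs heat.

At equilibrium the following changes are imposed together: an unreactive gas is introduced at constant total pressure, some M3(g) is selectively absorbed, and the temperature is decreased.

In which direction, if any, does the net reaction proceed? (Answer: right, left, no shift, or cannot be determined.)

Adding inert gas at constant total pressure expands the volume and lowers every reacting partial pressure. With Δn_gas = 4 − 1 = +3, Q moves away from K toward the side with fewer gas moles, so the system shifts toward the side with more gas moles — to the right.
Removing M3 (g), a reactant, drives the reaction to the left.
The forward reaction is endothermic. Lowering T favours the exothermic direction — shift to the left.
The individual effects push in opposite directions; without quantitative information the net direction cannot be determined.

cannot be determined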